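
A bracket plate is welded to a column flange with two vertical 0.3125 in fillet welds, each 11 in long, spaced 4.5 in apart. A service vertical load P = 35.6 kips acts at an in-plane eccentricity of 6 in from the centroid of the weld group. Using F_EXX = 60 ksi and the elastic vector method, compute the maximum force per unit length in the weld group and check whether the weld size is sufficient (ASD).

Total weld length L_w = 22 in. Treat welds as unit-width lines.
Polar moment about centroid: J = 2[d³/12 + d(b/2)²] = 2[11³/12 + 11×2.25²] = 333.2 in³.
Direct shear f_v = P/L_w = 35.6 / 22 = 1.618 kip/in (vertical).
Torsion M = P·e = 35.6 × 6 = 213.6 kip·in.
Critical point at (x, y) = (2.25, 5.5) from centroid. f_tx = M·y/J = 3.526 kip/in; f_ty = M·x/J = 1.442 kip/in.
Resultant f_max = √[f_tx² + (f_v + f_ty)²] = √[3.526² + (1.618 + 1.442)²] = 4.669 kip/in.
Capacity per unit length: r_n/Ω = (1/2.0) × 0.6 × 60 × (0.707 × 0.3125) = 3.977 kip/in.
4.669 > 3.977 → NOT adequate.

f_max ≈ 4.67 kip/in; NOT adequate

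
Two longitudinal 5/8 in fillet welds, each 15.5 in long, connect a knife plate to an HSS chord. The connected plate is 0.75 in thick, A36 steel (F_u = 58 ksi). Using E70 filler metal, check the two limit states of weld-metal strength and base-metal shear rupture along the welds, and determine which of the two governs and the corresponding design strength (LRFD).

φR_n ≈ 431 kips (weld metal governs)

E70XX → F_EXX = 70 ksi.
t_e = 0.707 × 0.625 = 0.4419 in; L = 31 in.
Weld metal: φR_n = 0.75 × 0.6 × 70 × 0.4419 × 31 = 431.5 kips.
Base metal (shear rupture): φR_n = 0.75 × 0.6 × 58 × 0.75 × 31 = 606.8 kips.
Governing: weld metal.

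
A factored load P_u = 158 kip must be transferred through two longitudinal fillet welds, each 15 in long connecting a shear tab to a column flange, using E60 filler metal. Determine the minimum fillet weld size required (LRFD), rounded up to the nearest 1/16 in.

E60XX → F_EXX = 60 ksi.
Total weld length L = 30 in.
Required throat t_e = P_u / (φ × 0.6 F_EXX × L) = 158 / (0.75 × 0.6 × 60 × 30) = 0.1951 in.
Required leg w = t_e / 0.707 = 0.2759 in → use 5/16 in.

w = 5/16 in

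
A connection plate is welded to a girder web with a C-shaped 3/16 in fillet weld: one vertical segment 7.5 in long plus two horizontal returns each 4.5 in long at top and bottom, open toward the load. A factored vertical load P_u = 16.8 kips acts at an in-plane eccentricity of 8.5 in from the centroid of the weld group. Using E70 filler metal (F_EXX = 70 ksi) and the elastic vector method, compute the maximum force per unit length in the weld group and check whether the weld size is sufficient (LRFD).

Total weld length L_w = 16.5 in. Treat welds as unit-width lines.
Centroid: x̄ = 2×4.5×2.25 / 16.5 = 1.227 in from the vertical weld.
Polar moment about centroid: J = I_x + I_y = [7.5³/12 + 2×4.5×3.75²] + [7.5×1.227² + 2(4.5³/12 + 4.5×1.023²)] = 197.6 in³.
Direct shear f_v = P/L_w = 16.8 / 16.5 = 1.018 kip/in (vertical).
Torsion M = P·e = 16.8 × 8.5 = 142.8 kip·in.
Critical point at (x, y) = (3.273, 3.75) from centroid. f_tx = M·y/J = 2.71 kip/in; f_ty = M·x/J = 2.365 kip/in.
Resultant f_max = √[f_tx² + (f_v + f_ty)²] = √[2.71² + (1.018 + 2.365)²] = 4.335 kip/in.
Capacity per unit length: φr_n = 0.75 × 0.6 × 70 × (0.707 × 0.1875) = 4.176 kip/in.
4.335 > 4.176 → NOT adequate.

f_max ≈ 4.33 kip/in; NOT adequate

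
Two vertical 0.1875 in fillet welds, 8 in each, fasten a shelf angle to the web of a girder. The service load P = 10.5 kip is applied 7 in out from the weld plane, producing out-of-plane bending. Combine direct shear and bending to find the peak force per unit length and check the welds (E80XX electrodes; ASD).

f_max ≈ 3.51 kip/in; NOT adequate

E80XX → F_EXX = 80 ksi.
L_w = 2 × 8 = 16 in; section modulus (unit throat) S = 2 × L²/6 = 21.33 in².
Direct shear f_v = P/L_w = 10.5/16 = 0.6562 kip/in.
Moment M = P × e = 10.5 × 7 = 73.5 kip·in; bending f_b = M/S = 3.445 kip/in.
f_max = √(f_v² + f_b²) = √(0.6562² + 3.445²) = 3.507 kip/in.
r_n/Ω = (1/2.0) × 0.6 × 80 × (0.707 × 0.1875) = 3.181 kip/in → NOT adequate.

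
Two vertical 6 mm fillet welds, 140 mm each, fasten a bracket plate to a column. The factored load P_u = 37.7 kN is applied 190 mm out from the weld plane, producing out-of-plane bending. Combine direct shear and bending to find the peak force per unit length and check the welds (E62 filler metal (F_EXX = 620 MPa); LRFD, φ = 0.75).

L_w = 2 × 140 = 280 mm; section modulus (unit throat) S = 2 × L²/6 = 6533 mm².
Direct shear f_v = P/L_w = 37.7×10³/280 = 134.6 N/mm.
Moment M = P × e = 37.7×10³ × 190 = 7163000 N·mm; bending f_b = M/S = 1096 N/mm.
f_max = √(f_v² + f_b²) = √(134.6² + 1096²) = 1105 N/mm.
φr_n = 0.75 × 0.6 × 620 × (0.707 × 6) = 1184 N/mm → adequate.

f_max ≈ 1100 N/mm; adequate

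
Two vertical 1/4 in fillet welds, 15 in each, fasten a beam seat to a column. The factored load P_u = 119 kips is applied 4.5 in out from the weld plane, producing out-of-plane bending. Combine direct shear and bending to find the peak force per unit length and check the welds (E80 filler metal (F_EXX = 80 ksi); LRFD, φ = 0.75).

L_w = 2 × 15 = 30 in; section modulus (unit throat) S = 2 × L²/6 = 75 in².
Direct shear f_v = P/L_w = 119/30 = 3.967 kip/in.
Moment M = P × e = 119 × 4.5 = 535.5 kip·in; bending f_b = M/S = 7.14 kip/in.
f_max = √(f_v² + f_b²) = √(3.967² + 7.14²) = 8.168 kip/in.
φr_n = 0.75 × 0.6 × 80 × (0.707 × 0.25) = 6.363 kip/in → NOT adequate.

f_max ≈ 8.17 kip/in; NOT adequate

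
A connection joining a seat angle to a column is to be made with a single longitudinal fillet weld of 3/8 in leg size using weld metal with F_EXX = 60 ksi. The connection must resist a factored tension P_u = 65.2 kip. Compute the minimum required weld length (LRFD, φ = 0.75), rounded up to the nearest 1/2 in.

Throat t_e = 0.707 × 0.375 = 0.2651 in.
φr_n = 0.75 × 0.6 × 60 × 0.2651 = 7.158 kip/in.
L_req = P_u / φr_n = 65.2 / 7.158 = 9.108 in total.
Round up → use L = 9.5 in.

L = 9.5 in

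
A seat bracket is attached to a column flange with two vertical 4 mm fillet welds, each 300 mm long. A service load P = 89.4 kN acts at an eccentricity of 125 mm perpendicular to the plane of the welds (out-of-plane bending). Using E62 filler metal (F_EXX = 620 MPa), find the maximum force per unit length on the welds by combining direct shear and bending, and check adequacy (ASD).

L_w = 2 × 300 = 600 mm; section modulus (unit throat) S = 2 × L²/6 = 30000 mm².
Direct shear f_v = P/L_w = 89.4×10³/600 = 149 N/mm.
Moment M = P × e = 89.4×10³ × 125 = 11175000 N·mm; bending f_b = M/S = 372.5 N/mm.
f_max = √(f_v² + f_b²) = √(149² + 372.5²) = 401.2 N/mm.
r_n/Ω = (1/2.0) × 0.6 × 620 × (0.707 × 4) = 526 N/mm → adequate.

f_max ≈ 401 N/mm; adequate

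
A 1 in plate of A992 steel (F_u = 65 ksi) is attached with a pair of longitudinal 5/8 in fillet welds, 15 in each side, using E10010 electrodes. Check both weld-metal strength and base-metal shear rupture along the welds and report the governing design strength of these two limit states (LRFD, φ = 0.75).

E100XX → F_EXX = 100 ksi.
t_e = 0.707 × 0.625 = 0.4419 in; L = 30 in.
Weld metal: φR_n = 0.75 × 0.6 × 100 × 0.4419 × 30 = 596.5 kip.
Base metal (shear rupture): φR_n = 0.75 × 0.6 × 65 × 1 × 30 = 877.5 kip.
Governing: weld metal.

φR_n ≈ 597 kip (weld metal governs)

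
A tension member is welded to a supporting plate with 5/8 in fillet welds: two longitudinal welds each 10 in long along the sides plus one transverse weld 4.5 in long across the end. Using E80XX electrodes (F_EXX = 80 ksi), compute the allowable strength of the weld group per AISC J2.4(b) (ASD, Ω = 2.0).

R_n/Ω ≈ 260 kip

t_e = 0.707 × 0.625 = 0.4419 in.
R_nwl = 0.6 × 80 × 0.4419 × 20 = 424.2 kip (longitudinal, 2 welds).
R_nwt = 0.6 × 80 × 0.4419 × 4.5 = 95.44 kip (transverse, base value).
(i) R_nwl + R_nwt = 519.6 kip; (ii) 0.85 R_nwl + 1.5 R_nwt = 503.7 kip.
R_n = max = 519.6 kip [governs: (i)]; R_n/Ω = 259.8 kip.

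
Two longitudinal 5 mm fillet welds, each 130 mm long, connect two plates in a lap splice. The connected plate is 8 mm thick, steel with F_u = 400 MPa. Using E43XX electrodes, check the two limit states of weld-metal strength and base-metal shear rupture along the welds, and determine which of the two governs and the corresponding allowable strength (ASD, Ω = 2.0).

E43XX → F_EXX = 430 MPa.
t_e = 0.707 × 5 = 3.535 mm; L = 260 mm.
Weld metal: R_n/Ω = (1/2.0) × 0.6 × 430 × 3.535 × 260 × 10⁻³ = 118.6 kN.
Base metal (shear rupture): R_n/Ω = (1/2.0) × 0.6 × 400 × 8 × 260 × 10⁻³ = 249.6 kN.
Governing: weld metal.

R_n/Ω ≈ 119 kN (weld metal governs)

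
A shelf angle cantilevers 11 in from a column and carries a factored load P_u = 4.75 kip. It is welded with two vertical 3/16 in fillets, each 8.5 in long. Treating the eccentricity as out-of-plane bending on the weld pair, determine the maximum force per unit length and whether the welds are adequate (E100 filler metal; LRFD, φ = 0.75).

f_max ≈ 2.19 kip/in; adequate

E100XX → F_EXX = 100 ksi.
L_w = 2 × 8.5 = 17 in; section modulus (unit throat) S = 2 × L²/6 = 24.08 in².
Direct shear f_v = P/L_w = 4.75/17 = 0.2794 kip/in.
Moment M = P × e = 4.75 × 11 = 52.25 kip·in; bending f_b = M/S = 2.17 kip/in.
f_max = √(f_v² + f_b²) = √(0.2794² + 2.17²) = 2.187 kip/in.
φr_n = 0.75 × 0.6 × 100 × (0.707 × 0.1875) = 5.965 kip/in → adequate.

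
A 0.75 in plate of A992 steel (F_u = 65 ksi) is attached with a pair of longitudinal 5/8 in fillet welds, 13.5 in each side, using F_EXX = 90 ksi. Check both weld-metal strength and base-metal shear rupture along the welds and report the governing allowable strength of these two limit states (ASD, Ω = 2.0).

t_e = 0.707 × 0.625 = 0.4419 in; L = 27 in.
Weld metal: R_n/Ω = (1/2.0) × 0.6 × 90 × 0.4419 × 27 = 322.1 kips.
Base metal (shear rupture): R_n/Ω = (1/2.0) × 0.6 × 65 × 0.75 × 27 = 394.9 kips.
Governing: weld metal.

R_n/Ω ≈ 322 kips (weld metal governs)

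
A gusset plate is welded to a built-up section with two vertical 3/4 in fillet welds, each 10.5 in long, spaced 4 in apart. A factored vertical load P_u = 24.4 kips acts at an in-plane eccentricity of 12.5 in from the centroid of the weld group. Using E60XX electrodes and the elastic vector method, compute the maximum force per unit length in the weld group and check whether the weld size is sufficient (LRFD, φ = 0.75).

f_max ≈ 6.69 kip/in; adequate

E60XX → F_EXX = 60 ksi.
Total weld length L_w = 21 in. Treat welds as unit-width lines.
Polar moment about centroid: J = 2[d³/12 + d(b/2)²] = 2[10.5³/12 + 10.5×2²] = 276.9 in³.
Direct shear f_v = P/L_w = 24.4 / 21 = 1.162 kip/in (vertical).
Torsion M = P·e = 24.4 × 12.5 = 305 kip·in.
Critical point at (x, y) = (2, 5.25) from centroid. f_tx = M·y/J = 5.782 kip/in; f_ty = M·x/J = 2.203 kip/in.
Resultant f_max = √[f_tx² + (f_v + f_ty)²] = √[5.782² + (1.162 + 2.203)²] = 6.69 kip/in.
Capacity per unit length: φr_n = 0.75 × 0.6 × 60 × (0.707 × 0.75) = 14.32 kip/in.
6.69 ≤ 14.32 → adequate.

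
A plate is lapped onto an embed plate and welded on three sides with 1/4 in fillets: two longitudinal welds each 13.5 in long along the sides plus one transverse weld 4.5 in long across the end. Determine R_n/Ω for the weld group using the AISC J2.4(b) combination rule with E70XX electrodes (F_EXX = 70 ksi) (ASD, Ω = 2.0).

R_n/Ω ≈ 117 kip

t_e = 0.707 × 0.25 = 0.1767 in.
R_nwl = 0.6 × 70 × 0.1767 × 27 = 200.4 kip (longitudinal, 2 welds).
R_nwt = 0.6 × 70 × 0.1767 × 4.5 = 33.41 kip (transverse, base value).
(i) R_nwl + R_nwt = 233.8 kip; (ii) 0.85 R_nwl + 1.5 R_nwt = 220.5 kip.
R_n = max = 233.8 kip [governs: (i)]; R_n/Ω = 116.9 kip.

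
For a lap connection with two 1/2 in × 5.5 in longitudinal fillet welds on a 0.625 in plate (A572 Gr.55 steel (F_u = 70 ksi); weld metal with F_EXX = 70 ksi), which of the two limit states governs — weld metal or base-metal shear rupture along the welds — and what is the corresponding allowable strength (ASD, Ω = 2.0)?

t_e = 0.707 × 0.5 = 0.3535 in; L = 11 in.
Weld metal: R_n/Ω = (1/2.0) × 0.6 × 70 × 0.3535 × 11 = 81.66 kips.
Base metal (shear rupture): R_n/Ω = (1/2.0) × 0.6 × 70 × 0.625 × 11 = 144.4 kips.
Governing: weld metal.

R_n/Ω ≈ 81.7 kips (weld metal governs)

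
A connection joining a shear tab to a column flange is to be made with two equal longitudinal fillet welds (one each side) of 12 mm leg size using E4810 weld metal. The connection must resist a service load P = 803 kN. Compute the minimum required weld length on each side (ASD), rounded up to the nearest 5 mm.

L = 330 mm on each side

E48XX → F_EXX = 480 MPa.
Throat t_e = 0.707 × 12 = 8.484 mm.
r_n/Ω = (0.6 × 480 × 8.484) / 2.0 = 1222 N/mm = 1.222 kN/mm.
L_req = P / (r_n/Ω) = 803 / 1.222 = 657.3 mm total.
Per side: 657.3 / 2 = 328.6 mm.
Round up → use L = 330 mm on each side.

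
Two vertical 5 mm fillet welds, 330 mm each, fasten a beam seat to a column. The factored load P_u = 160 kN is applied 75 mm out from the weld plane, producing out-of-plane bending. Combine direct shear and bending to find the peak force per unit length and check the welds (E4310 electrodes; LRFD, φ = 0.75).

E43XX → F_EXX = 430 MPa.
L_w = 2 × 330 = 660 mm; section modulus (unit throat) S = 2 × L²/6 = 36300 mm².
Direct shear f_v = P/L_w = 160×10³/660 = 242.4 N/mm.
Moment M = P × e = 160×10³ × 75 = 12000000 N·mm; bending f_b = M/S = 330.6 N/mm.
f_max = √(f_v² + f_b²) = √(242.4² + 330.6²) = 409.9 N/mm.
φr_n = 0.75 × 0.6 × 430 × (0.707 × 5) = 684 N/mm → adequate.

f_max ≈ 410 N/mm; adequate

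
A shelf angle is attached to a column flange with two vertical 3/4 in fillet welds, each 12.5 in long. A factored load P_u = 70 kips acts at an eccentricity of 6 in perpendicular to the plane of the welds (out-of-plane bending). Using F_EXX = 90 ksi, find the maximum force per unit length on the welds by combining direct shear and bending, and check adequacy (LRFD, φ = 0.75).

f_max ≈ 8.54 kip/in; adequate

L_w = 2 × 12.5 = 25 in; section modulus (unit throat) S = 2 × L²/6 = 52.08 in².
Direct shear f_v = P/L_w = 70/25 = 2.8 kip/in.
Moment M = P × e = 70 × 6 = 420 kip·in; bending f_b = M/S = 8.064 kip/in.
f_max = √(f_v² + f_b²) = √(2.8² + 8.064²) = 8.536 kip/in.
φr_n = 0.75 × 0.6 × 90 × (0.707 × 0.75) = 21.48 kip/in → adequate.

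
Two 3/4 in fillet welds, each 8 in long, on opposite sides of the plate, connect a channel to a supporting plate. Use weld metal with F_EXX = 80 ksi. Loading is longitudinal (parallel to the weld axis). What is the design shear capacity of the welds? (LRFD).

φR_n ≈ 305 kip

Effective throat t_e = 0.707 × 0.75 = 0.5302 in.
Total length L = 16 in; A_we = 0.5302 × 16 = 8.484 in².
F_nw = 0.6 F_EXX = 0.6 × 80 = 48 ksi.
φR_n = 0.75 × 48 × 8.484 = 305.4 kip.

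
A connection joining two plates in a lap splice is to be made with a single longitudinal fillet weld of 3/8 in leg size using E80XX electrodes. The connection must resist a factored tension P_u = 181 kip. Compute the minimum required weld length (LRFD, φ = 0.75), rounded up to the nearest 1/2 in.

E80XX → F_EXX = 80 ksi.
Throat t_e = 0.707 × 0.375 = 0.2651 in.
φr_n = 0.75 × 0.6 × 80 × 0.2651 = 9.544 kip/in.
L_req = P_u / φr_n = 181 / 9.544 = 18.96 in total.
Round up → use L = 19 in.

L = 19 in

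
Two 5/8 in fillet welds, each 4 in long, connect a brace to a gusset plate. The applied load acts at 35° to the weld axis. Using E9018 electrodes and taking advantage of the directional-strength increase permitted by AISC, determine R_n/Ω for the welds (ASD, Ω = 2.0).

R_n/Ω ≈ 116 kip

E90XX → F_EXX = 90 ksi.
t_e = 0.707 × 0.625 = 0.4419 in; A_we = 0.4419 × 8 = 3.535 in².
Directional factor: 1.0 + 0.5 sin^1.5(35°) = 1.217.
F_nw = 0.6 × 90 × 1.217 = 65.73 ksi.
R_n/Ω = (65.73 × 3.535) / 2.0 = 116.2 kip.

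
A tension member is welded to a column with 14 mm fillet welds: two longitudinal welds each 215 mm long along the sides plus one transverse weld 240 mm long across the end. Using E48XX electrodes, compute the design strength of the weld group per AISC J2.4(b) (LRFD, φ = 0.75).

φR_n ≈ 1550 kN

E48XX → F_EXX = 480 MPa.
t_e = 0.707 × 14 = 9.898 mm.
R_nwl = 0.6 × 480 × 9.898 × 430 × 10⁻³ = 1226 kN (longitudinal, 2 welds).
R_nwt = 0.6 × 480 × 9.898 × 240 × 10⁻³ = 684.1 kN (transverse, base value).
(i) R_nwl + R_nwt = 1910 kN; (ii) 0.85 R_nwl + 1.5 R_nwt = 2068 kN.
R_n = max = 2068 kN [governs: (ii)]; φR_n = 1551 kN.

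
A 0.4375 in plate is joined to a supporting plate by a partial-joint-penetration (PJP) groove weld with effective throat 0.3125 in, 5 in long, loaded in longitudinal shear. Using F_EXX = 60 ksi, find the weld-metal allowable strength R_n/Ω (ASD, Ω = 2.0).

Effective throat (given) t_e = 0.3125 in.
A_we = 0.3125 × 5 = 1.562 in².
F_nw = 0.6 F_EXX = 36 ksi.
R_n/Ω = (36 × 1.562) / 2.0 = 28.12 kip.

R_n/Ω ≈ 28.1 kip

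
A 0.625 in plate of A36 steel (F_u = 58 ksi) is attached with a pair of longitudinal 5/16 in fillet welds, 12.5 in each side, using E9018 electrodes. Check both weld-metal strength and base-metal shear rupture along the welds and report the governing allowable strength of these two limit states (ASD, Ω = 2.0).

E90XX → F_EXX = 90 ksi.
t_e = 0.707 × 0.3125 = 0.2209 in; L = 25 in.
Weld metal: R_n/Ω = (1/2.0) × 0.6 × 90 × 0.2209 × 25 = 149.1 kips.
Base metal (shear rupture): R_n/Ω = (1/2.0) × 0.6 × 58 × 0.625 × 25 = 271.9 kips.
Governing: weld metal.

R_n/Ω ≈ 149 kips (weld metal governs)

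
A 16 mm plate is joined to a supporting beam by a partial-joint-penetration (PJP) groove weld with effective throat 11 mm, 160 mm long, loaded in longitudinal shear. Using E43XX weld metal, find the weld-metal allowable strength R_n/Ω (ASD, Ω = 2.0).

R_n/Ω ≈ 227 kN

E43XX → F_EXX = 430 MPa.
Effective throat (given) t_e = 11 mm.
A_we = 11 × 160 = 1760 mm².
F_nw = 0.6 F_EXX = 258 MPa.
R_n/Ω = (258 × 1760) / 2.0 × 10⁻³ = 227 kN.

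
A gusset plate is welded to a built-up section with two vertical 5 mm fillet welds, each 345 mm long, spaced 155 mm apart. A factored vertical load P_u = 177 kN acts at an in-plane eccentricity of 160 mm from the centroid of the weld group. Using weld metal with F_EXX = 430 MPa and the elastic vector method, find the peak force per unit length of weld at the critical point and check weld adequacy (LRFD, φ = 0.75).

f_max ≈ 637 N/mm; adequate

Total weld length L_w = 690 mm. Treat welds as unit-width lines.
Polar moment about centroid: J = 2[d³/12 + d(b/2)²] = 2[345³/12 + 345×77.5²] = 10990000 mm³.
Direct shear f_v = P/L_w = 177×10³ / 690 = 256.5 N/mm (vertical).
Torsion M = P·e = 177×10³ × 160 = 28320000 N·mm.
Critical point at (x, y) = (77.5, 172.5) from centroid. f_tx = M·y/J = 444.6 N/mm; f_ty = M·x/J = 199.7 N/mm.
Resultant f_max = √[f_tx² + (f_v + f_ty)²] = √[444.6² + (256.5 + 199.7)²] = 637 N/mm.
Capacity per unit length: φr_n = 0.75 × 0.6 × 430 × (0.707 × 5) = 684 N/mm.
637 ≤ 684 → adequate.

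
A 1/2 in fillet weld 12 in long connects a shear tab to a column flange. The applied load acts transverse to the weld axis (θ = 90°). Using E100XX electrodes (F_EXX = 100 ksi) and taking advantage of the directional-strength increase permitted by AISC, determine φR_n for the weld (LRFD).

t_e = 0.707 × 0.5 = 0.3535 in; A_we = 0.3535 × 12 = 4.242 in².
Directional factor: 1.0 + 0.5 sin^1.5(90°) = 1.5.
F_nw = 0.6 × 100 × 1.5 = 90 ksi.
φR_n = 0.75 × 90 × 4.242 = 286.3 kips.

φR_n ≈ 286 kips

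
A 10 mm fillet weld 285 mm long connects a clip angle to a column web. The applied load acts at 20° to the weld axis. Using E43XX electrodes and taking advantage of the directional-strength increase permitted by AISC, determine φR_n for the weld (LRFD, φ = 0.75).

E43XX → F_EXX = 430 MPa.
t_e = 0.707 × 10 = 7.07 mm; A_we = 7.07 × 285 = 2015 mm².
Directional factor: 1.0 + 0.5 sin^1.5(20°) = 1.1.
F_nw = 0.6 × 430 × 1.1 = 283.8 MPa.
φR_n = 0.75 × 283.8 × 2015 × 10⁻³ = 428.9 kN.

φR_n ≈ 429 kN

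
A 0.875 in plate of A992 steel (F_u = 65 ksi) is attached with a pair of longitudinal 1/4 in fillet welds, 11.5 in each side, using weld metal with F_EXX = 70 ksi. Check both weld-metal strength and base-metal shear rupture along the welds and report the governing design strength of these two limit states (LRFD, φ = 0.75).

φR_n ≈ 128 kips (weld metal governs)

t_e = 0.707 × 0.25 = 0.1767 in; L = 23 in.
Weld metal: φR_n = 0.75 × 0.6 × 70 × 0.1767 × 23 = 128.1 kips.
Base metal (shear rupture): φR_n = 0.75 × 0.6 × 65 × 0.875 × 23 = 588.7 kips.
Governing: weld metal.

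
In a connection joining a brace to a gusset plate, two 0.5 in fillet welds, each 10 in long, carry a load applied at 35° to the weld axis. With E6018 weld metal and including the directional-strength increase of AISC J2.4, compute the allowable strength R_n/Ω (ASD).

E60XX → F_EXX = 60 ksi.
t_e = 0.707 × 0.5 = 0.3535 in; A_we = 0.3535 × 20 = 7.07 in².
Directional factor: 1.0 + 0.5 sin^1.5(35°) = 1.217.
F_nw = 0.6 × 60 × 1.217 = 43.82 ksi.
R_n/Ω = (43.82 × 7.07) / 2.0 = 154.9 kips.

R_n/Ω ≈ 155 kips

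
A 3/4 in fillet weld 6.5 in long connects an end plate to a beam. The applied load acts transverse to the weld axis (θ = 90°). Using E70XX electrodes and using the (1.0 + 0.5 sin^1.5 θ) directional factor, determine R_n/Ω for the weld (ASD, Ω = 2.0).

E70XX → F_EXX = 70 ksi.
t_e = 0.707 × 0.75 = 0.5302 in; A_we = 0.5302 × 6.5 = 3.447 in².
Directional factor: 1.0 + 0.5 sin^1.5(90°) = 1.5.
F_nw = 0.6 × 70 × 1.5 = 63 ksi.
R_n/Ω = (63 × 3.447) / 2.0 = 108.6 kips.

R_n/Ω ≈ 109 kips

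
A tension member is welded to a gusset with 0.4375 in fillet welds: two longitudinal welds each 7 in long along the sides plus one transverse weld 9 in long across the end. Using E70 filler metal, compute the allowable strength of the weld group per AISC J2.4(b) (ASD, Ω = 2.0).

R_n/Ω ≈ 165 kips

E70XX → F_EXX = 70 ksi.
t_e = 0.707 × 0.4375 = 0.3093 in.
R_nwl = 0.6 × 70 × 0.3093 × 14 = 181.9 kips (longitudinal, 2 welds).
R_nwt = 0.6 × 70 × 0.3093 × 9 = 116.9 kips (transverse, base value).
(i) R_nwl + R_nwt = 298.8 kips; (ii) 0.85 R_nwl + 1.5 R_nwt = 330 kips.
R_n = max = 330 kips [governs: (ii)]; R_n/Ω = 165 kips.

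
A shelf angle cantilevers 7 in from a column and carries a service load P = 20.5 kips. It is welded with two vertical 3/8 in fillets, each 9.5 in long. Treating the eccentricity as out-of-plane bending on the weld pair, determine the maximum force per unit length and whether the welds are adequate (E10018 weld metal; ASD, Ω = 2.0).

E100XX → F_EXX = 100 ksi.
L_w = 2 × 9.5 = 19 in; section modulus (unit throat) S = 2 × L²/6 = 30.08 in².
Direct shear f_v = P/L_w = 20.5/19 = 1.079 kip/in.
Moment M = P × e = 20.5 × 7 = 143.5 kip·in; bending f_b = M/S = 4.77 kip/in.
f_max = √(f_v² + f_b²) = √(1.079² + 4.77²) = 4.891 kip/in.
r_n/Ω = (1/2.0) × 0.6 × 100 × (0.707 × 0.375) = 7.954 kip/in → adequate.

f_max ≈ 4.89 kip/in; adequate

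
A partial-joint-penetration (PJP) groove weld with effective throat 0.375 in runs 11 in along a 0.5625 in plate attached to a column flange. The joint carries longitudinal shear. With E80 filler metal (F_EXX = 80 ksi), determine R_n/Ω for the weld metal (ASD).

R_n/Ω ≈ 99 kip

Effective throat (given) t_e = 0.375 in.
A_we = 0.375 × 11 = 4.125 in².
F_nw = 0.6 F_EXX = 48 ksi.
R_n/Ω = (48 × 4.125) / 2.0 = 99 kip.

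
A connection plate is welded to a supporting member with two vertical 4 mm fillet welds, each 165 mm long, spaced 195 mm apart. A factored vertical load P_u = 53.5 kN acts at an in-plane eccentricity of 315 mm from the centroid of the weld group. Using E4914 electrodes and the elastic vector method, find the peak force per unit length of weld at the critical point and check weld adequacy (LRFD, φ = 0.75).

E49XX → F_EXX = 490 MPa.
Total weld length L_w = 330 mm. Treat welds as unit-width lines.
Polar moment about centroid: J = 2[d³/12 + d(b/2)²] = 2[165³/12 + 165×97.5²] = 3886000 mm³.
Direct shear f_v = P/L_w = 53.5×10³ / 330 = 162.1 N/mm (vertical).
Torsion M = P·e = 53.5×10³ × 315 = 16852000 N·mm.
Critical point at (x, y) = (97.5, 82.5) from centroid. f_tx = M·y/J = 357.8 N/mm; f_ty = M·x/J = 422.9 N/mm.
Resultant f_max = √[f_tx² + (f_v + f_ty)²] = √[357.8² + (162.1 + 422.9)²] = 685.7 N/mm.
Capacity per unit length: φr_n = 0.75 × 0.6 × 490 × (0.707 × 4) = 623.6 N/mm.
685.7 > 623.6 → NOT adequate.

f_max ≈ 686 N/mm; NOT adequate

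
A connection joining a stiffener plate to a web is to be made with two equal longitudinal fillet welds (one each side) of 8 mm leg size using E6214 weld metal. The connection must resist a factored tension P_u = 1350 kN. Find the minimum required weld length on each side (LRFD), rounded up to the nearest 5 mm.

L = 430 mm on each side

E62XX → F_EXX = 620 MPa.
Throat t_e = 0.707 × 8 = 5.656 mm.
φr_n = 0.75 × 0.6 × 620 × 5.656 × 10⁻³ = 1.578 kN/mm.
L_req = P_u / φr_n = 1350 / 1.578 = 855.5 mm total.
Per side: 855.5 / 2 = 427.8 mm.
Round up → use L = 430 mm on each side.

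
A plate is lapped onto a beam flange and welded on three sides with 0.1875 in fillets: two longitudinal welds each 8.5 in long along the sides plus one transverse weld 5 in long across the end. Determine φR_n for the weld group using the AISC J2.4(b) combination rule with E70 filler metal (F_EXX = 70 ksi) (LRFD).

t_e = 0.707 × 0.1875 = 0.1326 in.
R_nwl = 0.6 × 70 × 0.1326 × 17 = 94.65 kips (longitudinal, 2 welds).
R_nwt = 0.6 × 70 × 0.1326 × 5 = 27.84 kips (transverse, base value).
(i) R_nwl + R_nwt = 122.5 kips; (ii) 0.85 R_nwl + 1.5 R_nwt = 122.2 kips.
R_n = max = 122.5 kips [governs: (i)]; φR_n = 91.87 kips.

φR_n ≈ 91.9 kips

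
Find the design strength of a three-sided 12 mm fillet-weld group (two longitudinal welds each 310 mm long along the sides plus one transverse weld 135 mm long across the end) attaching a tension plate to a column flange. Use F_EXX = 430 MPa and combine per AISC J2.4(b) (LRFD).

φR_n ≈ 1240 kN

t_e = 0.707 × 12 = 8.484 mm.
R_nwl = 0.6 × 430 × 8.484 × 620 × 10⁻³ = 1357 kN (longitudinal, 2 welds).
R_nwt = 0.6 × 430 × 8.484 × 135 × 10⁻³ = 295.5 kN (transverse, base value).
(i) R_nwl + R_nwt = 1653 kN; (ii) 0.85 R_nwl + 1.5 R_nwt = 1597 kN.
R_n = max = 1653 kN [governs: (i)]; φR_n = 1239 kN.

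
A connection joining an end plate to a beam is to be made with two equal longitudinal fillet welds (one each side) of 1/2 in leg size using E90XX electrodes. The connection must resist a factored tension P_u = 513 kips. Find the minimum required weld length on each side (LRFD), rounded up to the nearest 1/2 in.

E90XX → F_EXX = 90 ksi.
Throat t_e = 0.707 × 0.5 = 0.3535 in.
φr_n = 0.75 × 0.6 × 90 × 0.3535 = 14.32 kips/in.
L_req = P_u / φr_n = 513 / 14.32 = 35.83 in total.
Per side: 35.83 / 2 = 17.92 in.
Round up → use L = 18 in on each side.

L = 18 in on each side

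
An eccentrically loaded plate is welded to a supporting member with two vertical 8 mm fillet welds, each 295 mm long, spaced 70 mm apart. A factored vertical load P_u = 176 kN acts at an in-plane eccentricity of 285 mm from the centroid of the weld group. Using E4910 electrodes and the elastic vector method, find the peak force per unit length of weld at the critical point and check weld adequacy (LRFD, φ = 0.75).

E49XX → F_EXX = 490 MPa.
Total weld length L_w = 590 mm. Treat welds as unit-width lines.
Polar moment about centroid: J = 2[d³/12 + d(b/2)²] = 2[295³/12 + 295×35²] = 5001000 mm³.
Direct shear f_v = P/L_w = 176×10³ / 590 = 298.3 N/mm (vertical).
Torsion M = P·e = 176×10³ × 285 = 50160000 N·mm.
Critical point at (x, y) = (35, 147.5) from centroid. f_tx = M·y/J = 1479 N/mm; f_ty = M·x/J = 351 N/mm.
Resultant f_max = √[f_tx² + (f_v + f_ty)²] = √[1479² + (298.3 + 351)²] = 1616 N/mm.
Capacity per unit length: φr_n = 0.75 × 0.6 × 490 × (0.707 × 8) = 1247 N/mm.
1616 > 1247 → NOT adequate.

f_max ≈ 1620 N/mm; NOT adequate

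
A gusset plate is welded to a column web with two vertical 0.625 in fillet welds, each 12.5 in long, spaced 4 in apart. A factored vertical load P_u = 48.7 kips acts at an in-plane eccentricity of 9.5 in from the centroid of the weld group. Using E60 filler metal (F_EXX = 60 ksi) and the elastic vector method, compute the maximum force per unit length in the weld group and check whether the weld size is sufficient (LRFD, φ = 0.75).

Total weld length L_w = 25 in. Treat welds as unit-width lines.
Polar moment about centroid: J = 2[d³/12 + d(b/2)²] = 2[12.5³/12 + 12.5×2²] = 425.5 in³.
Direct shear f_v = P/L_w = 48.7 / 25 = 1.948 kip/in (vertical).
Torsion M = P·e = 48.7 × 9.5 = 462.65 kip·in.
Critical point at (x, y) = (2, 6.25) from centroid. f_tx = M·y/J = 6.795 kip/in; f_ty = M·x/J = 2.175 kip/in.
Resultant f_max = √[f_tx² + (f_v + f_ty)²] = √[6.795² + (1.948 + 2.175)²] = 7.948 kip/in.
Capacity per unit length: φr_n = 0.75 × 0.6 × 60 × (0.707 × 0.625) = 11.93 kip/in.
7.948 ≤ 11.93 → adequate.

f_max ≈ 7.95 kip/in; adequate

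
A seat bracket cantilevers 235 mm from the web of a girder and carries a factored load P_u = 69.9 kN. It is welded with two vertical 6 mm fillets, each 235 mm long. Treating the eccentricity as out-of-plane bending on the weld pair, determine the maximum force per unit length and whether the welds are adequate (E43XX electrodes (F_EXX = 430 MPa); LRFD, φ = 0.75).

L_w = 2 × 235 = 470 mm; section modulus (unit throat) S = 2 × L²/6 = 18410 mm².
Direct shear f_v = P/L_w = 69.9×10³/470 = 148.7 N/mm.
Moment M = P × e = 69.9×10³ × 235 = 16426000 N·mm; bending f_b = M/S = 892.3 N/mm.
f_max = √(f_v² + f_b²) = √(148.7² + 892.3²) = 904.6 N/mm.
φr_n = 0.75 × 0.6 × 430 × (0.707 × 6) = 820.8 N/mm → NOT adequate.

f_max ≈ 905 N/mm; NOT adequate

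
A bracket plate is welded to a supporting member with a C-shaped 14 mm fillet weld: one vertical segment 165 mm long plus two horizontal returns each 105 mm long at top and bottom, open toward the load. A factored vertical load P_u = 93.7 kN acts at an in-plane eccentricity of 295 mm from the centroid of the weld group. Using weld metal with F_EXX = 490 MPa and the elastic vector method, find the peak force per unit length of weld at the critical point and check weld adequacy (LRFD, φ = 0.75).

Total weld length L_w = 375 mm. Treat welds as unit-width lines.
Centroid: x̄ = 2×105×52.5 / 375 = 29.4 mm from the vertical weld.
Polar moment about centroid: J = I_x + I_y = [165³/12 + 2×105×82.5²] + [165×29.4² + 2(105³/12 + 105×23.1²)] = 2251000 mm³.
Direct shear f_v = P/L_w = 93.7×10³ / 375 = 249.9 N/mm (vertical).
Torsion M = P·e = 93.7×10³ × 295 = 27642000 N·mm.
Critical point at (x, y) = (75.6, 82.5) from centroid. f_tx = M·y/J = 1013 N/mm; f_ty = M·x/J = 928.2 N/mm.
Resultant f_max = √[f_tx² + (f_v + f_ty)²] = √[1013² + (249.9 + 928.2)²] = 1554 N/mm.
Capacity per unit length: φr_n = 0.75 × 0.6 × 490 × (0.707 × 14) = 2183 N/mm.
1554 ≤ 2183 → adequate.

f_max ≈ 1550 N/mm; adequate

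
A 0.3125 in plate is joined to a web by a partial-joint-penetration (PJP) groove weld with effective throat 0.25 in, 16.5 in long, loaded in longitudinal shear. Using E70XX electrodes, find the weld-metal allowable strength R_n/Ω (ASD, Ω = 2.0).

E70XX → F_EXX = 70 ksi.
Effective throat (given) t_e = 0.25 in.
A_we = 0.25 × 16.5 = 4.125 in².
F_nw = 0.6 F_EXX = 42 ksi.
R_n/Ω = (42 × 4.125) / 2.0 = 86.62 kip.

R_n/Ω ≈ 86.6 kip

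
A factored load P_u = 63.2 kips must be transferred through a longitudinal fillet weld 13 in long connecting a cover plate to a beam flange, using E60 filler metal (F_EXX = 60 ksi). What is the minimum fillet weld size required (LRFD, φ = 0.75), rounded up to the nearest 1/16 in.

w = 5/16 in

Total weld length L = 13 in.
Required throat t_e = P_u / (φ × 0.6 F_EXX × L) = 63.2 / (0.75 × 0.6 × 60 × 13) = 0.1801 in.
Required leg w = t_e / 0.707 = 0.2547 in → use 5/16 in.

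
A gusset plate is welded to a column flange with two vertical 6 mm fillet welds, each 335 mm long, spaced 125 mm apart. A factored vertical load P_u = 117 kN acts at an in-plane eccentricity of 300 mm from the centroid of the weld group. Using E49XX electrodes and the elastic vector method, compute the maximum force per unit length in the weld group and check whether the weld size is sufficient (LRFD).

E49XX → F_EXX = 490 MPa.
Total weld length L_w = 670 mm. Treat welds as unit-width lines.
Polar moment about centroid: J = 2[d³/12 + d(b/2)²] = 2[335³/12 + 335×62.5²] = 8883000 mm³.
Direct shear f_v = P/L_w = 117×10³ / 670 = 174.6 N/mm (vertical).
Torsion M = P·e = 117×10³ × 300 = 35100000 N·mm.
Critical point at (x, y) = (62.5, 167.5) from centroid. f_tx = M·y/J = 661.8 N/mm; f_ty = M·x/J = 247 N/mm.
Resultant f_max = √[f_tx² + (f_v + f_ty)²] = √[661.8² + (174.6 + 247)²] = 784.7 N/mm.
Capacity per unit length: φr_n = 0.75 × 0.6 × 490 × (0.707 × 6) = 935.4 N/mm.
784.7 ≤ 935.4 → adequate.

f_max ≈ 785 N/mm; adequate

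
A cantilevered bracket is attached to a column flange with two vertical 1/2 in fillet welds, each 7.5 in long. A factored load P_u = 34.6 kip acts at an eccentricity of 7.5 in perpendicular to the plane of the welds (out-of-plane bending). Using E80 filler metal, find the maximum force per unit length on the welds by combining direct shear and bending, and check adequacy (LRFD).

f_max ≈ 14 kip/in; NOT adequate

E80XX → F_EXX = 80 ksi.
L_w = 2 × 7.5 = 15 in; section modulus (unit throat) S = 2 × L²/6 = 18.75 in².
Direct shear f_v = P/L_w = 34.6/15 = 2.307 kip/in.
Moment M = P × e = 34.6 × 7.5 = 259.5 kip·in; bending f_b = M/S = 13.84 kip/in.
f_max = √(f_v² + f_b²) = √(2.307² + 13.84²) = 14.03 kip/in.
φr_n = 0.75 × 0.6 × 80 × (0.707 × 0.5) = 12.73 kip/in → NOT adequate.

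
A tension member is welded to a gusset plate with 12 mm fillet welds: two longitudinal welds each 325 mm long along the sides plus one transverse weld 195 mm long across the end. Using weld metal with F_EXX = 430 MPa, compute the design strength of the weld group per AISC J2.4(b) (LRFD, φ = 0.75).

t_e = 0.707 × 12 = 8.484 mm.
R_nwl = 0.6 × 430 × 8.484 × 650 × 10⁻³ = 1423 kN (longitudinal, 2 welds).
R_nwt = 0.6 × 430 × 8.484 × 195 × 10⁻³ = 426.8 kN (transverse, base value).
(i) R_nwl + R_nwt = 1850 kN; (ii) 0.85 R_nwl + 1.5 R_nwt = 1850 kN.
R_n = max = 1850 kN [governs: (ii)]; φR_n = 1387 kN.

φR_n ≈ 1390 kN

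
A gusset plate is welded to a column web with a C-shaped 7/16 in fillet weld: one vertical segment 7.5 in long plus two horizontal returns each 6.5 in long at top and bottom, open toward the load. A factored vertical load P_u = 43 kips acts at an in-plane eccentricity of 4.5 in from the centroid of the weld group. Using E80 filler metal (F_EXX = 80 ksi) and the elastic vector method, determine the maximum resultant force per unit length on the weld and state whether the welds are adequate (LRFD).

f_max ≈ 5.36 kip/in; adequate

Total weld length L_w = 20.5 in. Treat welds as unit-width lines.
Centroid: x̄ = 2×6.5×3.25 / 20.5 = 2.061 in from the vertical weld.
Polar moment about centroid: J = I_x + I_y = [7.5³/12 + 2×6.5×3.75²] + [7.5×2.061² + 2(6.5³/12 + 6.5×1.189²)] = 314 in³.
Direct shear f_v = P/L_w = 43 / 20.5 = 2.098 kip/in (vertical).
Torsion M = P·e = 43 × 4.5 = 193.5 kip·in.
Critical point at (x, y) = (4.439, 3.75) from centroid. f_tx = M·y/J = 2.311 kip/in; f_ty = M·x/J = 2.736 kip/in.
Resultant f_max = √[f_tx² + (f_v + f_ty)²] = √[2.311² + (2.098 + 2.736)²] = 5.357 kip/in.
Capacity per unit length: φr_n = 0.75 × 0.6 × 80 × (0.707 × 0.4375) = 11.14 kip/in.
5.357 ≤ 11.14 → adequate.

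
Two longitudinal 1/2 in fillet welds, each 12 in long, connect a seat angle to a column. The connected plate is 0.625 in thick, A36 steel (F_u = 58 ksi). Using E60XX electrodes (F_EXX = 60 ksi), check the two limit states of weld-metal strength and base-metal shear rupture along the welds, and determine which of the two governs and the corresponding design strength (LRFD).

φR_n ≈ 229 kip (weld metal governs)

t_e = 0.707 × 0.5 = 0.3535 in; L = 24 in.
Weld metal: φR_n = 0.75 × 0.6 × 60 × 0.3535 × 24 = 229.1 kip.
Base metal (shear rupture): φR_n = 0.75 × 0.6 × 58 × 0.625 × 24 = 391.5 kip.
Governing: weld metal.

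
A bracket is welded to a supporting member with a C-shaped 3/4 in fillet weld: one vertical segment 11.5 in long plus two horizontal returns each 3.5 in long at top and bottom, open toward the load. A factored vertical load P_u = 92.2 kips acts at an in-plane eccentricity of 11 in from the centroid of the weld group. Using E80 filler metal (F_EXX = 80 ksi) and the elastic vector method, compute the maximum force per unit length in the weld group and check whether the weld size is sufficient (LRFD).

f_max ≈ 19.9 kip/in; NOT adequate

Total weld length L_w = 18.5 in. Treat welds as unit-width lines.
Centroid: x̄ = 2×3.5×1.75 / 18.5 = 0.6622 in from the vertical weld.
Polar moment about centroid: J = I_x + I_y = [11.5³/12 + 2×3.5×5.75²] + [11.5×0.6622² + 2(3.5³/12 + 3.5×1.088²)] = 378.6 in³.
Direct shear f_v = P/L_w = 92.2 / 18.5 = 4.984 kip/in (vertical).
Torsion M = P·e = 92.2 × 11 = 1014.2 kip·in.
Critical point at (x, y) = (2.838, 5.75) from centroid. f_tx = M·y/J = 15.4 kip/in; f_ty = M·x/J = 7.601 kip/in.
Resultant f_max = √[f_tx² + (f_v + f_ty)²] = √[15.4² + (4.984 + 7.601)²] = 19.89 kip/in.
Capacity per unit length: φr_n = 0.75 × 0.6 × 80 × (0.707 × 0.75) = 19.09 kip/in.
19.89 > 19.09 → NOT adequate.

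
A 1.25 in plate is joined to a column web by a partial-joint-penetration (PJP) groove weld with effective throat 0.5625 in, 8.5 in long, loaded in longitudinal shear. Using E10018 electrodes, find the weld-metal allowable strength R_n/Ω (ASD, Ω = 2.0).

R_n/Ω ≈ 143 kips

E100XX → F_EXX = 100 ksi.
Effective throat (given) t_e = 0.5625 in.
A_we = 0.5625 × 8.5 = 4.781 in².
F_nw = 0.6 F_EXX = 60 ksi.
R_n/Ω = (60 × 4.781) / 2.0 = 143.4 kips.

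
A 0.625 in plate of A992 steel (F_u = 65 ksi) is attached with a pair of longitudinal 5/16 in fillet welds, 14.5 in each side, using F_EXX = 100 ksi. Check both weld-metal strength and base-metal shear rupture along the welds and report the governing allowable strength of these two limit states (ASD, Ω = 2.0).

t_e = 0.707 × 0.3125 = 0.2209 in; L = 29 in.
Weld metal: R_n/Ω = (1/2.0) × 0.6 × 100 × 0.2209 × 29 = 192.2 kip.
Base metal (shear rupture): R_n/Ω = (1/2.0) × 0.6 × 65 × 0.625 × 29 = 353.4 kip.
Governing: weld metal.

R_n/Ω ≈ 192 kip (weld metal governs)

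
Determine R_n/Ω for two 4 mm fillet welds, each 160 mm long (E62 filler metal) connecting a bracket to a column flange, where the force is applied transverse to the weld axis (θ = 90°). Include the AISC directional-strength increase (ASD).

R_n/Ω ≈ 252 kN

E62XX → F_EXX = 620 MPa.
t_e = 0.707 × 4 = 2.828 mm; A_we = 2.828 × 320 = 905 mm².
Directional factor: 1.0 + 0.5 sin^1.5(90°) = 1.5.
F_nw = 0.6 × 620 × 1.5 = 558 MPa.
R_n/Ω = (558 × 905) / 2.0 × 10⁻³ = 252.5 kN.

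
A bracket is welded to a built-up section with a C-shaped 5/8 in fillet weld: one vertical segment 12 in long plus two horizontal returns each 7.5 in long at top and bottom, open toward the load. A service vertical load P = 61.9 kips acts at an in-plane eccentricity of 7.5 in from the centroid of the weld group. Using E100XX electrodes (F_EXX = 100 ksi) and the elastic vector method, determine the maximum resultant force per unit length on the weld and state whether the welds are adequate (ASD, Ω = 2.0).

f_max ≈ 6.2 kip/in; adequate

Total weld length L_w = 27 in. Treat welds as unit-width lines.
Centroid: x̄ = 2×7.5×3.75 / 27 = 2.083 in from the vertical weld.
Polar moment about centroid: J = I_x + I_y = [12³/12 + 2×7.5×6²] + [12×2.083² + 2(7.5³/12 + 7.5×1.667²)] = 848.1 in³.
Direct shear f_v = P/L_w = 61.9 / 27 = 2.293 kip/in (vertical).
Torsion M = P·e = 61.9 × 7.5 = 464.25 kip·in.
Critical point at (x, y) = (5.417, 6) from centroid. f_tx = M·y/J = 3.285 kip/in; f_ty = M·x/J = 2.965 kip/in.
Resultant f_max = √[f_tx² + (f_v + f_ty)²] = √[3.285² + (2.293 + 2.965)²] = 6.199 kip/in.
Capacity per unit length: r_n/Ω = (1/2.0) × 0.6 × 100 × (0.707 × 0.625) = 13.26 kip/in.
6.199 ≤ 13.26 → adequate.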